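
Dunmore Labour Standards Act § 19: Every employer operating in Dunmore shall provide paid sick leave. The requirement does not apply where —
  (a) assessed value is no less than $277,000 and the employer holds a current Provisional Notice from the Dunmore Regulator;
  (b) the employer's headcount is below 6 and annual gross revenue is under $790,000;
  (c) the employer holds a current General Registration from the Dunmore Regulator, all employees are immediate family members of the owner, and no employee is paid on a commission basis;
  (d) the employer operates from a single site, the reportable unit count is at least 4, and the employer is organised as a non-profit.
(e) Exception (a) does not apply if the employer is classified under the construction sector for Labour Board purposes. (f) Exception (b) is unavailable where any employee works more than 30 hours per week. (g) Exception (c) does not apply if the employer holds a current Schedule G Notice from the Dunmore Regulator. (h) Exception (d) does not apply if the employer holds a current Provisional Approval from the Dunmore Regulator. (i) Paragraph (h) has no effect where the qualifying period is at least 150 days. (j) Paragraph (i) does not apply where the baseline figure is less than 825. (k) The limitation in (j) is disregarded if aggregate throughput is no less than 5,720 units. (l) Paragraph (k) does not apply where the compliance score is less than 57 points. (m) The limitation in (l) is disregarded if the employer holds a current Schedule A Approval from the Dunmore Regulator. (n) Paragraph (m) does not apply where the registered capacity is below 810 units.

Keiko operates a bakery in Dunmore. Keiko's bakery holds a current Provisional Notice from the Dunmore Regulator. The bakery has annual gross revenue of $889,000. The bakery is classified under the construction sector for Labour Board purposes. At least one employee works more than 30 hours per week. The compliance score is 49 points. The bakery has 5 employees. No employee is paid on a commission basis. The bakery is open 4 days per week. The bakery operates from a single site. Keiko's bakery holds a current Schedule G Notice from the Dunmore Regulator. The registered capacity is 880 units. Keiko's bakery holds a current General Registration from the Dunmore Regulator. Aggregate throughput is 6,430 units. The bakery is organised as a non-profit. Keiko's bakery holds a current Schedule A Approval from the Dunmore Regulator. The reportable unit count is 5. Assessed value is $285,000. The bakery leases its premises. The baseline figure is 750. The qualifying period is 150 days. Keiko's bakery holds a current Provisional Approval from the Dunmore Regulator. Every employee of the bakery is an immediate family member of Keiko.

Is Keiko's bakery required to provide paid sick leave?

No — exception (d) applies; Keiko's bakery is not required to provide paid sick leave.

Exception (a) is satisfied on its face — assessed value is $285,000, meeting the $277,000 threshold; a current Provisional Notice is held. But applying paragraph (e): (e) operates — the bakery is classified under the construction sector. Exception (a) does not apply.
Exception (b) does not apply: annual gross revenue is $889,000, not under $790,000.
All of (c)'s requirements are met (a current General Registration is held; every employee is an immediate family member; no employee is paid on commission). Turning to paragraph (g): (g) applies — a current Schedule G Notice is held. (c) is therefore removed.
All of (d)'s requirements are met (the employer operates from a single site; the reportable unit count is 5, meeting the 4 threshold; the employer is a non-profit). Applying paragraphs (h)–(n): (h) is triggered (a current Provisional Approval is held), but is set aside by (i): (i) operates — the qualifying period is 150 days, meeting the 150 days threshold. (j) would limit (i) — the baseline figure is 750, less than the 825 limit — but (k) sets (j) aside: (k) is engaged — aggregate throughput is 6,430 units, meeting the 5,720 units threshold. (l) is triggered (the compliance score is 49 points, less than the 57 points limit), but yields to (m): (m) is triggered — a current Schedule A Approval is held. (n), which would lift (m), is inapplicable — the registered capacity is 880 units, not below 810 units. So (d) applies.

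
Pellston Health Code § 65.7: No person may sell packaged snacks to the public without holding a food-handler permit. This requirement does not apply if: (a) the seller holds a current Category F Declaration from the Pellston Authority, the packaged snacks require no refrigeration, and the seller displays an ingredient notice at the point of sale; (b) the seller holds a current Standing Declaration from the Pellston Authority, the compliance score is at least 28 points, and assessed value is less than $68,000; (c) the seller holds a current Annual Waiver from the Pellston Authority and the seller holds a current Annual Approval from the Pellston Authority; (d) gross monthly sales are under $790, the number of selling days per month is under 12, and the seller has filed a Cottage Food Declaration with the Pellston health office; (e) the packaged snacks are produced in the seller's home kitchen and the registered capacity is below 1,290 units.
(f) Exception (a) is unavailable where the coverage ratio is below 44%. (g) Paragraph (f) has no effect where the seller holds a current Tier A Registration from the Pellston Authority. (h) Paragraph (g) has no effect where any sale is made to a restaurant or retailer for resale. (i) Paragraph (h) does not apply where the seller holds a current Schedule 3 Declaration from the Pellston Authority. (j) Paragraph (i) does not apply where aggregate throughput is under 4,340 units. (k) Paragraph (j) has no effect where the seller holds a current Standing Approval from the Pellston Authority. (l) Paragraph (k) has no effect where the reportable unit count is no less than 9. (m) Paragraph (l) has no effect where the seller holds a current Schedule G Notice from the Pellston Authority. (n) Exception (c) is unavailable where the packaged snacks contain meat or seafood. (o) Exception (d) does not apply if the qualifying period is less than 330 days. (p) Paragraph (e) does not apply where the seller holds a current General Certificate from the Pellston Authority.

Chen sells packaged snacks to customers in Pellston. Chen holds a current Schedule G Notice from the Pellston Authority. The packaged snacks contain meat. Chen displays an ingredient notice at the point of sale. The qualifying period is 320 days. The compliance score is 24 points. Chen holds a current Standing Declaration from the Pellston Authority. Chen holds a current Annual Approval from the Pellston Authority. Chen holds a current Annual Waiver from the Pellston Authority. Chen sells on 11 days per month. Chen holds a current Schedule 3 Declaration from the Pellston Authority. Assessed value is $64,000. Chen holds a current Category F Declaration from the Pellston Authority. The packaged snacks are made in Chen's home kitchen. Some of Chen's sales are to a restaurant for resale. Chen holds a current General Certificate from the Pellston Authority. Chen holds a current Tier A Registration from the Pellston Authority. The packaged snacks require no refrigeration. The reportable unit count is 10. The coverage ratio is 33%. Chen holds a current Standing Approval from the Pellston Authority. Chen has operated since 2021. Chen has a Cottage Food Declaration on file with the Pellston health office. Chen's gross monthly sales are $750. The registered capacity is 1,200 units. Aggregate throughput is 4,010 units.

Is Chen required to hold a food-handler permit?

All of (a)'s requirements are met (a current Category F Declaration is held; the packaged snacks are shelf-stable; an ingredient notice is displayed). Under paragraphs (f)–(m): (f) is triggered (the coverage ratio is 33%, below the 44% limit), but is overridden by (g): (g) operates against (f): a current Tier A Registration is held. (h) operates (some sales are to a restaurant for resale), but is overridden by (i): (i) operates against (h): a current Schedule 3 Declaration is held. (j) would limit (i) — aggregate throughput is 4,010 units, under the 4,340 units limit — but (k) sets (j) aside: (k) operates against (j): a current Standing Approval is held. (l) applies (the reportable unit count is 10, meeting the 9 threshold), but is overridden by (m): (m) operates against (l): a current Schedule G Notice is held. So (a) applies.
Exception (b) does not apply: the compliance score is 24 points, short of 28 points.
All of (c)'s requirements are met (a current Annual Waiver is held; a current Annual Approval is held). However, paragraph (n) must be considered: (n) operates against (c): the packaged snacks contain meat. So (c) is unavailable.
All of (d)'s requirements are met (gross monthly sales are $750, under the $790 limit; the number of selling days per month is 11, under the 12 limit; a Cottage Food Declaration is on file). However, paragraph (o) must be considered: (o) operates against (d): the qualifying period is 320 days, less than the 330 days limit. Exception (d) does not apply.
All of (e)'s requirements are met (the packaged snacks are home-kitchen produced; the registered capacity is 1,200 units, below the 1,290 units limit). But applying paragraph (p): (p) operates against (e): a current General Certificate is held. Exception (e) does not apply.

No — exception (a) applies; Chen is not required to hold a food-handler permit.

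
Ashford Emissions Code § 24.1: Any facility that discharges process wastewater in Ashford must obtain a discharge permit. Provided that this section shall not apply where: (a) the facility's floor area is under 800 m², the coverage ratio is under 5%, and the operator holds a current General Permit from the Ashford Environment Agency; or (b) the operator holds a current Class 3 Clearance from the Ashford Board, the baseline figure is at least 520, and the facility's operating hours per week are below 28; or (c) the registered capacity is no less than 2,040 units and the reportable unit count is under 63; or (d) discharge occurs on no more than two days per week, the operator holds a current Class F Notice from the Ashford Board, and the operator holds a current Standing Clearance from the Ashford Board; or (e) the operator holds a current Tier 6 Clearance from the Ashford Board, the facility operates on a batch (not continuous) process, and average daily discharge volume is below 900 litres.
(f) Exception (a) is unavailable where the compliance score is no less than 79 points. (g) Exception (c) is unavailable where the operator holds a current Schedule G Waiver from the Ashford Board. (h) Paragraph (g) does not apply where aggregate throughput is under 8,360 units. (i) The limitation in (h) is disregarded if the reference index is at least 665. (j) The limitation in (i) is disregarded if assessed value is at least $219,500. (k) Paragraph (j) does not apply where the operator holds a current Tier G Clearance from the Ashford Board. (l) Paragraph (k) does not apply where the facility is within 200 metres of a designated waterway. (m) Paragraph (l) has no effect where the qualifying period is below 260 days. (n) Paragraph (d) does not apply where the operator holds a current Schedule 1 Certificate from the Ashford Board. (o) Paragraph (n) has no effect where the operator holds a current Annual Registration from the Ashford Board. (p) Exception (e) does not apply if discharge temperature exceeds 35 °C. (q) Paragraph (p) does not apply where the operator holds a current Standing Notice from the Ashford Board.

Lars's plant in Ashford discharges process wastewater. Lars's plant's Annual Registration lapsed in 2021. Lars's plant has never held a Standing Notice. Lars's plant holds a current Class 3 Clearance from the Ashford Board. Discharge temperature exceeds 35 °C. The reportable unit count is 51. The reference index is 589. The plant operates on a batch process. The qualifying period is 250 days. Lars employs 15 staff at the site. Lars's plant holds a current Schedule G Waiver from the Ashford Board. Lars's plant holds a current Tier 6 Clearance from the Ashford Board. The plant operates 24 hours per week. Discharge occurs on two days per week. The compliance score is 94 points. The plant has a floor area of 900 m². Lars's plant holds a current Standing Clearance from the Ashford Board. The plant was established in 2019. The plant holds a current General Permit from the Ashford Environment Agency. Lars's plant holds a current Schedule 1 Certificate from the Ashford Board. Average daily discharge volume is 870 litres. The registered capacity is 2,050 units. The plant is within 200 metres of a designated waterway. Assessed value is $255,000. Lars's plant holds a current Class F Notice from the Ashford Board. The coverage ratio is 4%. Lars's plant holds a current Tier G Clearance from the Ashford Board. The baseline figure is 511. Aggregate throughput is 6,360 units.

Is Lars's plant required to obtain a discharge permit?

Exception (a) fails — the facility's floor area is 900 m², not under 800 m².
Exception (b) does not apply: the baseline figure is 511, short of 520.
Exception (c): the registered capacity is 2,050 units, meeting the 2,040 units threshold; the reportable unit count is 51, under the 63 limit — every condition holds. As to paragraphs (g)–(m): (g) operates (a current Schedule G Waiver is held), but is set aside by (h): (h) operates against (g): aggregate throughput is 6,360 units, under the 8,360 units limit. (i) is inapplicable (the reference index is 589, short of 665), so (h) stands. So (c) applies.
Exception (d) is satisfied on its face — discharge occurs on no more than two days per week; a current Class F Notice is held; a current Standing Clearance is held. But applying paragraphs (n)–(o): (n) is triggered — a current Schedule 1 Certificate is held. (o), which would lift (n), is not triggered — there is no Annual Registration in force. (d) is therefore removed.
Exception (e) is satisfied on its face — a current Tier 6 Clearance is held; the facility operates on a batch process; average daily discharge volume is 870 litres, below the 900 litres limit. But applying paragraphs (p)–(q): (p) is triggered — discharge temperature exceeds 35 °C. (q), which would lift (p), does not operate here — no current Standing Notice is held. So (e) is unavailable.

No — exception (c) applies; Lars's plant is not required to obtain a discharge permit.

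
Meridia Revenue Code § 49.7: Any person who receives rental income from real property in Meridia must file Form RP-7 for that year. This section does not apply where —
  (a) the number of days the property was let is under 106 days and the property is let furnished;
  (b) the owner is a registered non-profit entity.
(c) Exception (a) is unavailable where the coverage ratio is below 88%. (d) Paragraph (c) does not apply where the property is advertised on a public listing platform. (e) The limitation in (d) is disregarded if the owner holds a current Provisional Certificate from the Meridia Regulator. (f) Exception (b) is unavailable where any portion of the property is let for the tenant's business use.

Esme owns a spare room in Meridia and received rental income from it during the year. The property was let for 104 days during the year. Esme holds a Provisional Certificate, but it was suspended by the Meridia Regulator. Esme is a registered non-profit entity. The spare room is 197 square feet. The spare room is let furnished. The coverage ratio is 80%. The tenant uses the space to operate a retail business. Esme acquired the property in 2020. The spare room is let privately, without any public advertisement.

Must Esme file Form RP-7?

Exception (a)'s conditions are all satisfied: the number of days the property was let is 104 days, under the 106 days limit; the property is let furnished. But applying paragraphs (c)–(e): (c) operates against (a): the coverage ratio is 80%, below the 88% limit. (d), which would lift (c), is not triggered — the property is let privately without advertisement. Exception (a) does not apply.
Exception (b): Esme is a registered non-profit — every condition holds. However, paragraph (f) must be considered: (f) operates against (b): the space is let for business use. Exception (b) does not apply.
No exception applies. The general rule governs.

Yes — Esme must file Form RP-7.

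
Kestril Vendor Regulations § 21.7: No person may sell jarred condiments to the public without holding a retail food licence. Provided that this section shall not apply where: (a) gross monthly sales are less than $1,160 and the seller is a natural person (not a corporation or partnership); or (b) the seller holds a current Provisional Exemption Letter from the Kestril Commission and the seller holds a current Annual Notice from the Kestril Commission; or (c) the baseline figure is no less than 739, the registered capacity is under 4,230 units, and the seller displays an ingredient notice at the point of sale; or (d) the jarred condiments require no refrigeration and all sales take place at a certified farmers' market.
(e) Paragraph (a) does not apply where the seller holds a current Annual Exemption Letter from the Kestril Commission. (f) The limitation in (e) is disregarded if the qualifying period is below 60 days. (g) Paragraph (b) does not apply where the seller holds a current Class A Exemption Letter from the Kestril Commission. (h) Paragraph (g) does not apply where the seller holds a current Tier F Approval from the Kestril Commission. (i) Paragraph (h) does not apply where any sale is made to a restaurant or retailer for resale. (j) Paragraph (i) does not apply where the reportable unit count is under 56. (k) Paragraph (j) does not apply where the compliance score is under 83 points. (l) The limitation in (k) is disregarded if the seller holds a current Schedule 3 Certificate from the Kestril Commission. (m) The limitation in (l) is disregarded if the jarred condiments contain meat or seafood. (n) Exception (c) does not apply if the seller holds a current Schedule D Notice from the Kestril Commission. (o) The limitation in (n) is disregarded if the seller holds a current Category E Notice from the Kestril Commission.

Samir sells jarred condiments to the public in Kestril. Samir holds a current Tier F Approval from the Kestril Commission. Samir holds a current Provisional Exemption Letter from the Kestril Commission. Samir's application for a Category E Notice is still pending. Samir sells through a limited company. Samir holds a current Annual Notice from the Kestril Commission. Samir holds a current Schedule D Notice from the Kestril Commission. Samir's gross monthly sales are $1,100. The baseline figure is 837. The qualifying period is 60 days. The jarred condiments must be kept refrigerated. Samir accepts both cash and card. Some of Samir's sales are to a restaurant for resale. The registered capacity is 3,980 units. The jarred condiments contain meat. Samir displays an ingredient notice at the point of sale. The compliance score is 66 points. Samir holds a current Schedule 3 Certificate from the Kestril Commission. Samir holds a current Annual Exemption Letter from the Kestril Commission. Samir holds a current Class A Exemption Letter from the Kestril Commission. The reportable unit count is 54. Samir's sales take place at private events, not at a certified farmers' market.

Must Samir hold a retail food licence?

Exception (a) fails — the seller operates through a limited company.
Exception (b)'s conditions are all satisfied: a current Provisional Exemption Letter is held; a current Annual Notice is held. However, paragraphs (g)–(m) must be considered: (g) operates against (b): a current Class A Exemption Letter is held. (h) would limit (g) — a current Tier F Approval is held — but (i) sets (h) aside: (i) operates against (h): some sales are to a restaurant for resale. (j) is engaged (the reportable unit count is 54, under the 56 limit), but is overridden by (k): (k) applies — the compliance score is 66 points, under the 83 points limit. (l) would limit (k) — a current Schedule 3 Certificate is held — but (m) sets (l) aside: (m) is triggered — the jarred condiments contain meat. Exception (b) does not apply.
All of (c)'s requirements are met (the baseline figure is 837, meeting the 739 threshold; the registered capacity is 3,980 units, under the 4,230 units limit; an ingredient notice is displayed). Turning to paragraphs (n)–(o): (n) operates — a current Schedule D Notice is held. (o) does not operate here (no current Category E Notice is held), so (n) stands. So (c) is unavailable.
Exception (d) fails — the jarred condiments require refrigeration.
Every exception is unavailable, so the rule governs.

Yes — Samir must hold a retail food licence.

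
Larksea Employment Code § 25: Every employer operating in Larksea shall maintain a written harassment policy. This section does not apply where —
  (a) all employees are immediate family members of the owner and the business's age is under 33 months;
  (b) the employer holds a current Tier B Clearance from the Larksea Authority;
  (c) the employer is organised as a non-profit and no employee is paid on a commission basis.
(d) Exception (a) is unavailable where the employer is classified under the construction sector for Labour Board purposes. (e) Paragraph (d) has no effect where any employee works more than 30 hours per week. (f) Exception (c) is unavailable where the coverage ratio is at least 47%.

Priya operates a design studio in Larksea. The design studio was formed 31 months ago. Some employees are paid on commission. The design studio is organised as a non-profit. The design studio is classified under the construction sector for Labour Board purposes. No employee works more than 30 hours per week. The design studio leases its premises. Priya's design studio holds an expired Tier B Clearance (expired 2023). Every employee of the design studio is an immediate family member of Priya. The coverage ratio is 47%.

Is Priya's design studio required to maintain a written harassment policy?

Exception (a): every employee is an immediate family member; the business's age is 31 months, under the 33 months limit — every condition holds. However, paragraphs (d)–(e) must be considered: (d) operates against (a): the design studio is classified under the construction sector. (e) is inapplicable (no employee exceeds 30 hours/week), so (d) stands. (a) is therefore removed.
Exception (b) fails — the Tier B Clearance is not current.
Exception (c) fails — some employees are paid on commission.
Every exception is unavailable, so the rule governs.

Yes — Priya's design studio must maintain a written harassment policy.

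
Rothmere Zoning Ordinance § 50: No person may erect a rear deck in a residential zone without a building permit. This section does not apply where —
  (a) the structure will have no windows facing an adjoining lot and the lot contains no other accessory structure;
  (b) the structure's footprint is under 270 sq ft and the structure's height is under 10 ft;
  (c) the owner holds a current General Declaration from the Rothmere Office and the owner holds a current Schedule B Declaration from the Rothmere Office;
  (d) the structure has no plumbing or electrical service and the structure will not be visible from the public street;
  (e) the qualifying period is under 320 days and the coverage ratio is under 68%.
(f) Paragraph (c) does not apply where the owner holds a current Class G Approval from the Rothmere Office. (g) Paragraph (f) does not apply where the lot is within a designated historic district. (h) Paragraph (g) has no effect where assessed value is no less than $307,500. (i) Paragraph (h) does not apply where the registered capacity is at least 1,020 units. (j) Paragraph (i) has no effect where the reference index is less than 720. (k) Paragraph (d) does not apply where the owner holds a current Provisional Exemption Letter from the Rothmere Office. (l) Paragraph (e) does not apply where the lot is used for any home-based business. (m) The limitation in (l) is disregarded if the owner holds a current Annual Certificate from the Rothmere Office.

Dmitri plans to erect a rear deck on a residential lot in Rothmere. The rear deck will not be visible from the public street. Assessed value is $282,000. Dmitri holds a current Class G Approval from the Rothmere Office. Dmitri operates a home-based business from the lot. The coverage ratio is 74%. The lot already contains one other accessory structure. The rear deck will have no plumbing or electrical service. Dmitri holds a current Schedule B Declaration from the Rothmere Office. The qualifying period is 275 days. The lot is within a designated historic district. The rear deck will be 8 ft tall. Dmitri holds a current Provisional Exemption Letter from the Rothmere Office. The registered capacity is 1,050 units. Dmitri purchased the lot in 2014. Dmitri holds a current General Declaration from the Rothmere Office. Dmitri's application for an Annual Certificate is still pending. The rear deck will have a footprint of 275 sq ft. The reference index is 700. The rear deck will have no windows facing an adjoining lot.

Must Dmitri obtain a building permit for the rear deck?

Exception (a) fails — the lot already has another accessory structure.
Exception (b) fails — the structure's footprint is 275 sq ft, not under 270 sq ft.
All of (c)'s requirements are met (a current General Declaration is held; a current Schedule B Declaration is held). Applying paragraphs (f)–(j): (f) would limit (c) — a current Class G Approval is held — but (g) sets (f) aside: (g) is triggered — the lot is in a historic district. (h) is inapplicable (assessed value is $282,000, short of $307,500), so (g) stands. Exception (c) stands.
Exception (d): there is no plumbing or electrical service; the structure will not be visible from the street — every condition holds. But applying paragraph (k): (k) operates against (d): a current Provisional Exemption Letter is held. So (d) is unavailable.
Exception (e) fails — the coverage ratio is 74%, not under 68%.

No — exception (c) applies; Dmitri does not need a building permit.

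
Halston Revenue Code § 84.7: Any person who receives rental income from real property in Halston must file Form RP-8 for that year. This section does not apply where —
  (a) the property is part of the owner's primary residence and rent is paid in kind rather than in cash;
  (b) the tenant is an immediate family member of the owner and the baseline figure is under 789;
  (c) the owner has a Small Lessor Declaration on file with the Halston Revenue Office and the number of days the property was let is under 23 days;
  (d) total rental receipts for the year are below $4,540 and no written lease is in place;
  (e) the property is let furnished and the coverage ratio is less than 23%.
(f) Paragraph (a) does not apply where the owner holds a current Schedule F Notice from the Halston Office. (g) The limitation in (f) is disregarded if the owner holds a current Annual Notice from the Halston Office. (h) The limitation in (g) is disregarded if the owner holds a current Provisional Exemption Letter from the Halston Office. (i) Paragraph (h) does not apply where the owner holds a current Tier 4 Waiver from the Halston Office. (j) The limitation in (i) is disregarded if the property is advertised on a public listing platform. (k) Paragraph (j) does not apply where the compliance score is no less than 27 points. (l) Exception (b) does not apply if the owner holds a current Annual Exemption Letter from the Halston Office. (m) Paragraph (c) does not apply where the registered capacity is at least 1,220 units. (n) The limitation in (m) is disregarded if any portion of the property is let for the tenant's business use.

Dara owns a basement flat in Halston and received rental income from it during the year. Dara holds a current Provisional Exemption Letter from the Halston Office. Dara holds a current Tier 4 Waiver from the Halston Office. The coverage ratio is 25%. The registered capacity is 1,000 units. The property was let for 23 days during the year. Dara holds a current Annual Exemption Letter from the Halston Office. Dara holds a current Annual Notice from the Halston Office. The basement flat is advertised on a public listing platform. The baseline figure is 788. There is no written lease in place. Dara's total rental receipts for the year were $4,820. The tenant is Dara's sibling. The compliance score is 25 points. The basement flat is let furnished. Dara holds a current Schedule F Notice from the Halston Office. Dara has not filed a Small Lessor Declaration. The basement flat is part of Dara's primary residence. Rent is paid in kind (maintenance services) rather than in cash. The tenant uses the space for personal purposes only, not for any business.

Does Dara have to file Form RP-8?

Yes — Dara must file Form RP-8.

Exception (a) is satisfied on its face — the basement flat is part of the primary residence; rent is paid in kind. Turning to paragraphs (f)–(k): (f) operates against (a): a current Schedule F Notice is held. (g) operates (a current Annual Notice is held), but is overridden by (h): (h) is triggered — a current Provisional Exemption Letter is held. (i) would limit (h) — a current Tier 4 Waiver is held — but (j) sets (i) aside: (j) operates — the property is publicly advertised. (k), which would lift (j), is not engaged — the compliance score is 25 points, short of 27 points. So (a) is unavailable.
Exception (b)'s conditions are all satisfied: the tenant is an immediate family member; the baseline figure is 788, under the 789 limit. Turning to paragraph (l): (l) operates against (b): a current Annual Exemption Letter is held. Exception (b) does not apply.
Exception (c) does not apply: no Small Lessor Declaration is on file.
Exception (d) fails — total rental receipts for the year are $4,820, not below $4,540.
Exception (e) fails — the coverage ratio is 25%, not less than 23%.
No exception applies. The general rule governs.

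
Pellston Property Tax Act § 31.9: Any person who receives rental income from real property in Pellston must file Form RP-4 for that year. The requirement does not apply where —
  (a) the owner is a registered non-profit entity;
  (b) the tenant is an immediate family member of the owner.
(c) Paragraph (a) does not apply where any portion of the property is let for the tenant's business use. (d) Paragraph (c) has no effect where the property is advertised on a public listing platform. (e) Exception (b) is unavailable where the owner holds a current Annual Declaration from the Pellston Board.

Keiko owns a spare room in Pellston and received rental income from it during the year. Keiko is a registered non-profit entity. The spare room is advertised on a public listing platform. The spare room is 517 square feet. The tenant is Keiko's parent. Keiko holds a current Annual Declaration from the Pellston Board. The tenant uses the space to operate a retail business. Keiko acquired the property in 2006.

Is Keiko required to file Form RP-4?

No — exception (a) applies; Keiko is not required to file Form RP-4.

Exception (a)'s conditions are all satisfied: Keiko is a registered non-profit. Under paragraphs (c)–(d): (c) operates (the space is let for business use), but yields to (d): (d) operates against (c): the property is publicly advertised. Exception (a) stands.
All of (b)'s requirements are met (the tenant is an immediate family member). However, paragraph (e) must be considered: (e) operates against (b): a current Annual Declaration is held. (b) is therefore removed.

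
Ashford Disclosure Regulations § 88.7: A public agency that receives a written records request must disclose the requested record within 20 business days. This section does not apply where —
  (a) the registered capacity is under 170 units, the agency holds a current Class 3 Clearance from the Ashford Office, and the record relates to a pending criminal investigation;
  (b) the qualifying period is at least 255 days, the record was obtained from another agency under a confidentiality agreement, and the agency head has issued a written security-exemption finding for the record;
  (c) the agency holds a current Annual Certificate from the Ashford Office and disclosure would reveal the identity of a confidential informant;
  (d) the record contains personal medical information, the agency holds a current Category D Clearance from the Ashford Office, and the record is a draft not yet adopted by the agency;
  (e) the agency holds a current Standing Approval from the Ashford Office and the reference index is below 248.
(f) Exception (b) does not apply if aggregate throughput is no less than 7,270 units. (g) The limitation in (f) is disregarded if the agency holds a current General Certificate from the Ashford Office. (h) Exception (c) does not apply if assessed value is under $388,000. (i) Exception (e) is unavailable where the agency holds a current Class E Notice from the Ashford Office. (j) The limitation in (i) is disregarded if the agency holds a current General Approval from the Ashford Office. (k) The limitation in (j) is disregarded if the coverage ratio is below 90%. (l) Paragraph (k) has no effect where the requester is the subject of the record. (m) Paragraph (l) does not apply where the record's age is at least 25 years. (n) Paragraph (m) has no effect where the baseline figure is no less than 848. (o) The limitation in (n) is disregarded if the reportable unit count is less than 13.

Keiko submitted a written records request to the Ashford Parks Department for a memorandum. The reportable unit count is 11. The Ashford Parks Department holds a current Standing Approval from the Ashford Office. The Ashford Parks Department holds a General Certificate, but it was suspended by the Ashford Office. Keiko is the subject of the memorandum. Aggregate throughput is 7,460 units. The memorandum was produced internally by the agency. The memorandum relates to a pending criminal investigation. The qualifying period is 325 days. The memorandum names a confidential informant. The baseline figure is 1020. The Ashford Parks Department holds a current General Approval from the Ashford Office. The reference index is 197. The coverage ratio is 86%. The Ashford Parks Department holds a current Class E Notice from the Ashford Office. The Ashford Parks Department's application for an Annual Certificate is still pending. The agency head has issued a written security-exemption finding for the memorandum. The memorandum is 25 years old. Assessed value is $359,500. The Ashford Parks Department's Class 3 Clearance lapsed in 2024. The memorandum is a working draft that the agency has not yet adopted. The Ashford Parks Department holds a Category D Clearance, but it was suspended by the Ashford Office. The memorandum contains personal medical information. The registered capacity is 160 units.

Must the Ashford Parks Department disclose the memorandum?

Yes — the Ashford Parks Department must disclose the memorandum.

Exception (a) does not apply: there is no Class 3 Clearance in force.
Exception (b) fails — the memorandum was produced internally.
Exception (c) fails — there is no Annual Certificate in force.
Exception (d) does not apply: the Category D Clearance is not current.
All of (e)'s requirements are met (a current Standing Approval is held; the reference index is 197, below the 248 limit). Turning to paragraphs (i)–(o): (i) applies — a current Class E Notice is held. (j) would limit (i) — a current General Approval is held — but (k) sets (j) aside: (k) applies — the coverage ratio is 86%, below the 90% limit. (l) is triggered (Keiko is the subject of the memorandum), but is itself disapplied by (m): (m) operates against (l): the record's age is 25 years, meeting the 25 years threshold. (n) is triggered (the baseline figure is 1,020, meeting the 848 threshold), but is itself disapplied by (o): (o) operates against (n): the reportable unit count is 11, less than the 13 limit. (e) is therefore removed.
No exception displaces § 88.7.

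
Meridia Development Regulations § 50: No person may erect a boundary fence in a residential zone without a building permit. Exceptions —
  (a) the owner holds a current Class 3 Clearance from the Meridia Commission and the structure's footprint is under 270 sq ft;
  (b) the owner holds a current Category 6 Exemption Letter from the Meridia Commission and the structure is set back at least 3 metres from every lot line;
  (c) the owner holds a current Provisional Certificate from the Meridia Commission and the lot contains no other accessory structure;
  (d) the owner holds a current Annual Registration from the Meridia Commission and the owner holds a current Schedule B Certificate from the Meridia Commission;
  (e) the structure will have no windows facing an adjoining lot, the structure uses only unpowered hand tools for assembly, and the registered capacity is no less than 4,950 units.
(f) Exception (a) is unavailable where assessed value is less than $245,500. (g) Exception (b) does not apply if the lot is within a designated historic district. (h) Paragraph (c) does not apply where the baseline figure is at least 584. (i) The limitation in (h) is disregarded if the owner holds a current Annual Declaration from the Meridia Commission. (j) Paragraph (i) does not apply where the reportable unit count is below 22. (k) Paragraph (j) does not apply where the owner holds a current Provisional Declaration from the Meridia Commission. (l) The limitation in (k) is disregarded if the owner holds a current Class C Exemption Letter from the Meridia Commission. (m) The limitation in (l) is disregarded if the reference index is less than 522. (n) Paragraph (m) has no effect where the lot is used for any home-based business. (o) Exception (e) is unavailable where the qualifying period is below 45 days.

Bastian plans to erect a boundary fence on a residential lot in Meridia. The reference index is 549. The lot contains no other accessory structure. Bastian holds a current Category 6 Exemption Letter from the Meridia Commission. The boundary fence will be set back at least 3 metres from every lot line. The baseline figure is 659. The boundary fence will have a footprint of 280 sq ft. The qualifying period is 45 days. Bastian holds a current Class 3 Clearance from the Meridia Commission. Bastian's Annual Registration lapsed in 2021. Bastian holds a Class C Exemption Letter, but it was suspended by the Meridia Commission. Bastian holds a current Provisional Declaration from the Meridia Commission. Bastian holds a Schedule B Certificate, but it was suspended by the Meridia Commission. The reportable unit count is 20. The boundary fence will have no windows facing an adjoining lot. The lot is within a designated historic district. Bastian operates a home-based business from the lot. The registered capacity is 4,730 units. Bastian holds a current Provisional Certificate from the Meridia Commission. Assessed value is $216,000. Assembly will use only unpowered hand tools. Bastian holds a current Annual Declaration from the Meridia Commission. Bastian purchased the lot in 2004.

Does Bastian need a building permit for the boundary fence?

No — exception (c) applies; Bastian does not need a building permit.

Exception (a) does not apply: the structure's footprint is 280 sq ft, not under 270 sq ft.
All of (b)'s requirements are met (a current Category 6 Exemption Letter is held; the setback is at least 3 m on every side). But: (g) operates against (b): the lot is in a historic district. Exception (b) does not apply.
Exception (c): a current Provisional Certificate is held; the lot has no other accessory structure — every condition holds. Applying paragraphs (h)–(n): (h) is engaged (the baseline figure is 659, meeting the 584 threshold), but is itself disapplied by (i): (i) applies — a current Annual Declaration is held. (j) is triggered (the reportable unit count is 20, below the 22 limit), but is overridden by (k): (k) is triggered — a current Provisional Declaration is held. (l) is not engaged (the Class C Exemption Letter is not current), so (k) stands. So (c) applies.
Exception (d) requires that the owner holds a current Annual Registration from the Meridia Commission; but the Annual Registration is not current, so (d) is unavailable.
Exception (e) does not apply: the registered capacity is 4,730 units, short of 4,950 units.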